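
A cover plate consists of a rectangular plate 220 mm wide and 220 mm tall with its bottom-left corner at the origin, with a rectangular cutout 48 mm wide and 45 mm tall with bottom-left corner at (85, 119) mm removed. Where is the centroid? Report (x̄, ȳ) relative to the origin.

plate: A = 220 × 220 = 48400.00, centroid at (110.00, 110.00).
hole: A = −(48 × 45) = -2160.00, centroid at (109.00, 141.50).
ΣA = 46240.00 mm²
ΣAx̄ = (48400.00)(110.00) + (-2160.00)(109.00) = 5088560.00 mm³
ΣAȳ = (48400.00)(110.00) + (-2160.00)(141.50) = 5018360.00 mm³
x̄ = 5088560.00 / 46240.00 = 110.05 mm
ȳ = 5018360.00 / 46240.00 = 108.53 mm

x̄ = 110.05 mm, ȳ = 108.53 mm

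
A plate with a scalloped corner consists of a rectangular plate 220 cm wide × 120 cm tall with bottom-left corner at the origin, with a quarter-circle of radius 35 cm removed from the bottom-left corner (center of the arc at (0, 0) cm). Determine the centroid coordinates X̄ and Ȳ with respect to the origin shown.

plate: A = 220 × 120 = 26400.00, centroid at (110.00, 60.00).
removed quarter-circle: A = −¼π·35² = -962.11, centroid at (14.85, 14.85).
ΣA = 25437.89 cm², ΣAX̄ = 2889708.33 cm³, ΣAȲ = 1569708.33 cm³.
X̄ = 2889708.33/25437.89 = 113.60 cm; Ȳ = 1569708.33/25437.89 = 61.71 cm.

X̄ = 113.60 cm, Ȳ = 61.71 cm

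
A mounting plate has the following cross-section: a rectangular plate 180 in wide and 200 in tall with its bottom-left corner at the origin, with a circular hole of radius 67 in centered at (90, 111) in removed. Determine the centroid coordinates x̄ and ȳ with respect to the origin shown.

Part | A | x̄ᵢ | ȳᵢ | A·x̄ᵢ | A·ȳᵢ
plate | 36000.00 | 90.00 | 100.00 | 3240000.00 | 3600000.00
hole | -14102.61 | 90.00 | 111.00 | -1269234.85 | -1565389.65
Σ | 21897.39 |  |  | 1970765.15 | 2034610.35
x̄ = 1970765.15 / 21897.39 = 90.00 in
ȳ = 2034610.35 / 21897.39 = 92.92 in

x̄ = 90.00 in, ȳ = 92.92 in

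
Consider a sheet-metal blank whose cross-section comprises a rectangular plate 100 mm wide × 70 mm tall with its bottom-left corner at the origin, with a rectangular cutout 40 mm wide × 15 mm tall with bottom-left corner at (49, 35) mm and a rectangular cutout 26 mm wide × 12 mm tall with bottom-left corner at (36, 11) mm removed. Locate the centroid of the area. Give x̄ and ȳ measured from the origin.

plate: A = 100 × 70 = 7000.00, centroid at (50.00, 35.00).
hole 1: A = −(40 × 15) = -600.00, centroid at (69.00, 42.50).
hole 2: A = −(26 × 12) = -312.00, centroid at (49.00, 17.00).
ΣA = 6088.00 mm², ΣAx̄ = 293312.00 mm³, ΣAȳ = 214196.00 mm³.
x̄ = 293312.00/6088.00 = 48.18 mm; ȳ = 214196.00/6088.00 = 35.18 mm.

x̄ = 48.18 mm, ȳ = 35.18 mm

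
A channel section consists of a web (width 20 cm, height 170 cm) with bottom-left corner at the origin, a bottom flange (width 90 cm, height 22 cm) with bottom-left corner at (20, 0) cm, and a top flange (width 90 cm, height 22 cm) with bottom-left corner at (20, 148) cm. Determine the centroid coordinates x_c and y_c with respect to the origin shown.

x_c = 39.59 cm, y_c = 85.00 cm

web: A = 20 × 170 = 3400.00, centroid at (10.00, 85.00).
bottom flange: A = 90 × 22 = 1980.00, centroid at (65.00, 11.00).
top flange: A = 90 × 22 = 1980.00, centroid at (65.00, 159.00).
ΣA = 7360.00 cm²
ΣAx_c = (3400.00)(10.00) + (1980.00)(65.00) + (1980.00)(65.00) = 291400.00 cm³
ΣAy_c = (3400.00)(85.00) + (1980.00)(11.00) + (1980.00)(159.00) = 625600.00 cm³
x_c = 291400.00 / 7360.00 = 39.59 cm
y_c = 625600.00 / 7360.00 = 85.00 cm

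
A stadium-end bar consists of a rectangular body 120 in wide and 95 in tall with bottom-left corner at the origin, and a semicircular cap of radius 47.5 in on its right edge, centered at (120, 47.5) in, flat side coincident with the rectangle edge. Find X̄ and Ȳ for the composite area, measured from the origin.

X̄ = 79.01 in, Ȳ = 47.50 in

rectangular body: A = 120 × 95 = 11400.00, centroid at (60.00, 47.50).
semicircular end: A = ½π·47.5² = 3544.11, centroid at (140.16, 47.50).
ΣA = 14944.11 in², ΣAX̄ = 1180741.02 in³, ΣAȲ = 709845.19 in³.
X̄ = 1180741.02/14944.11 = 79.01 in; Ȳ = 709845.19/14944.11 = 47.50 in.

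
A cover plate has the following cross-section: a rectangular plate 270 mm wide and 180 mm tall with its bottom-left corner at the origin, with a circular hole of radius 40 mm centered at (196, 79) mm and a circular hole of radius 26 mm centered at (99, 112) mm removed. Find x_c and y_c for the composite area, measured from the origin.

plate: A = 270 × 180 = 48600.00, centroid at (135.00, 90.00).
hole 1: A = −π·40² = -5026.55, centroid at (196.00, 79.00).
hole 2: A = −π·26² = -2123.72, centroid at (99.00, 112.00).
ΣA = 41449.74 mm²
ΣAx_c = (48600.00)(135.00) + (-5026.55)(196.00) + (-2123.72)(99.00) = 5365548.60 mm³
ΣAy_c = (48600.00)(90.00) + (-5026.55)(79.00) + (-2123.72)(112.00) = 3739046.43 mm³
x_c = 5365548.60 / 41449.74 = 129.45 mm
y_c = 3739046.43 / 41449.74 = 90.21 mm

x_c = 129.45 mm, y_c = 90.21 mm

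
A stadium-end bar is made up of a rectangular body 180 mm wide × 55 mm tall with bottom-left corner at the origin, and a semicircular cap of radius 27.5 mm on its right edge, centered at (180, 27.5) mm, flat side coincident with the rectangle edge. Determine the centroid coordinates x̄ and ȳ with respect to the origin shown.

x̄ = 100.89 mm, ȳ = 27.50 mm

Part | A | x̄ᵢ | ȳᵢ | A·x̄ᵢ | A·ȳᵢ
rectangular body | 9900.00 | 90.00 | 27.50 | 891000.00 | 272250.00
semicircular end | 1187.91 | 191.67 | 27.50 | 227689.23 | 32667.65
Σ | 11087.91 |  |  | 1118689.23 | 304917.65
x̄ = 1118689.23 / 11087.91 = 100.89 mm
ȳ = 304917.65 / 11087.91 = 27.50 mm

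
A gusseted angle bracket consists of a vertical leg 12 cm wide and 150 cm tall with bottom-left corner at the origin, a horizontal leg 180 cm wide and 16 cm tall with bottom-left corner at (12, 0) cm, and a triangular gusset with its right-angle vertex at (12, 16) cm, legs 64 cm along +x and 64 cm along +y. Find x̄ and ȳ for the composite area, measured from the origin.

x̄ = 55.41 cm, ȳ = 34.85 cm

vertical leg: A = 12 × 150 = 1800.00, centroid at (6.00, 75.00).
horizontal leg: A = 180 × 16 = 2880.00, centroid at (102.00, 8.00).
gusset: A = ½·64·64 = 2048.00, centroid at (33.33, 37.33).
ΣA = 6728.00 cm², ΣAx̄ = 372826.67 cm³, ΣAȳ = 234498.67 cm³.
x̄ = 372826.67/6728.00 = 55.41 cm; ȳ = 234498.67/6728.00 = 34.85 cm.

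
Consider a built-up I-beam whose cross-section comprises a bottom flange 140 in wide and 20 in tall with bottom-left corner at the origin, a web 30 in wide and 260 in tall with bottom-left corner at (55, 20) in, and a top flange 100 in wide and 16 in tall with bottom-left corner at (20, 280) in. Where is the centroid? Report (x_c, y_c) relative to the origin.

x_c = 70.00 in, y_c = 135.97 in

bottom flange: A = 140 × 20 = 2800.00, centroid at (70.00, 10.00).
web: A = 30 × 260 = 7800.00, centroid at (70.00, 150.00).
top flange: A = 100 × 16 = 1600.00, centroid at (70.00, 288.00).
ΣA = 12200.00 in²
ΣAx_c = (2800.00)(70.00) + (7800.00)(70.00) + (1600.00)(70.00) = 854000.00 in³
ΣAy_c = (2800.00)(10.00) + (7800.00)(150.00) + (1600.00)(288.00) = 1658800.00 in³
x_c = 854000.00 / 12200.00 = 70.00 in
y_c = 1658800.00 / 12200.00 = 135.97 in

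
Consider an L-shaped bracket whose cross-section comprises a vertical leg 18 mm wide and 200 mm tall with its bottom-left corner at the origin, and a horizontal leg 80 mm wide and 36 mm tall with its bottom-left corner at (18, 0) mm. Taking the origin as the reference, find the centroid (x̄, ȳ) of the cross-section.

x̄ = 30.78 mm, ȳ = 63.56 mm

vertical leg: A = 18 × 200 = 3600.00, centroid at (9.00, 100.00).
horizontal leg: A = 80 × 36 = 2880.00, centroid at (58.00, 18.00).
ΣA = 6480.00 mm²
ΣAx̄ = (3600.00)(9.00) + (2880.00)(58.00) = 199440.00 mm³
ΣAȳ = (3600.00)(100.00) + (2880.00)(18.00) = 411840.00 mm³
x̄ = 199440.00 / 6480.00 = 30.78 mm
ȳ = 411840.00 / 6480.00 = 63.56 mm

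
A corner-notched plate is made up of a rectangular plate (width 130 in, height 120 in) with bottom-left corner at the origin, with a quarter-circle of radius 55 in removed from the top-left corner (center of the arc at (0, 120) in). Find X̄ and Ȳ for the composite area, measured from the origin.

plate: A = 130 × 120 = 15600.00, centroid at (65.00, 60.00).
removed quarter-circle: A = −¼π·55² = -2375.83, centroid at (23.34, 96.66).
ΣA = 13224.17 in², ΣAX̄ = 958541.67 in³, ΣAȲ = 706358.80 in³.
X̄ = 958541.67/13224.17 = 72.48 in; Ȳ = 706358.80/13224.17 = 53.41 in.

X̄ = 72.48 in, Ȳ = 53.41 in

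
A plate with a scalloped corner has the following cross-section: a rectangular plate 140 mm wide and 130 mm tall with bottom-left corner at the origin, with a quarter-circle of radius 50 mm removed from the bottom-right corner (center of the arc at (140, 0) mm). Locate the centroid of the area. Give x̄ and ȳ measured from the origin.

Part | A | x̄ᵢ | ȳᵢ | A·x̄ᵢ | A·ȳᵢ
plate | 18200.00 | 70.00 | 65.00 | 1274000.00 | 1183000.00
removed quarter-circle | -1963.50 | 118.78 | 21.22 | -233222.69 | -41666.67
Σ | 16236.50 |  |  | 1040777.31 | 1141333.33
x̄ = 1040777.31 / 16236.50 = 64.10 mm
ȳ = 1141333.33 / 16236.50 = 70.29 mm

x̄ = 64.10 mm, ȳ = 70.29 mm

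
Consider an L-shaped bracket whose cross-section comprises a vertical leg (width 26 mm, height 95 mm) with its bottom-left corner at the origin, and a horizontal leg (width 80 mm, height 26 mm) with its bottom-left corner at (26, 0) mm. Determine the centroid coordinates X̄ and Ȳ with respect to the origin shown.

X̄ = 37.23 mm, Ȳ = 31.73 mm

vertical leg: A = 26 × 95 = 2470.00, centroid at (13.00, 47.50).
horizontal leg: A = 80 × 26 = 2080.00, centroid at (66.00, 13.00).
ΣA = 4550.00 mm², ΣAX̄ = 169390.00 mm³, ΣAȲ = 144365.00 mm³.
X̄ = 169390.00/4550.00 = 37.23 mm; Ȳ = 144365.00/4550.00 = 31.73 mm.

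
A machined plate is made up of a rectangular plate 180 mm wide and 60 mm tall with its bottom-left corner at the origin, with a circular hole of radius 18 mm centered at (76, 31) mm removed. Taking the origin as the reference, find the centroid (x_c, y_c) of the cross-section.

x_c = 91.46 mm, y_c = 29.90 mm

plate: A = 180 × 60 = 10800.00, centroid at (90.00, 30.00).
hole: A = −π·18² = -1017.88, centroid at (76.00, 31.00).
ΣA = 9782.12 mm²
ΣAx_c = (10800.00)(90.00) + (-1017.88)(76.00) = 894641.42 mm³
ΣAy_c = (10800.00)(30.00) + (-1017.88)(31.00) = 292445.84 mm³
x_c = 894641.42 / 9782.12 = 91.46 mm
y_c = 292445.84 / 9782.12 = 29.90 mm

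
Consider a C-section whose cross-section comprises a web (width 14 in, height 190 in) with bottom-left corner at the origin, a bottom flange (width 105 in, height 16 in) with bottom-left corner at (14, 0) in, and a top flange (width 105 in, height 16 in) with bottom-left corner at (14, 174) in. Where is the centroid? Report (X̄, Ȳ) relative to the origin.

X̄ = 40.21 in, Ȳ = 95.00 in

web: A = 14 × 190 = 2660.00, centroid at (7.00, 95.00).
bottom flange: A = 105 × 16 = 1680.00, centroid at (66.50, 8.00).
top flange: A = 105 × 16 = 1680.00, centroid at (66.50, 182.00).
ΣA = 6020.00 in², ΣAX̄ = 242060.00 in³, ΣAȲ = 571900.00 in³.
X̄ = 242060.00/6020.00 = 40.21 in; Ȳ = 571900.00/6020.00 = 95.00 in.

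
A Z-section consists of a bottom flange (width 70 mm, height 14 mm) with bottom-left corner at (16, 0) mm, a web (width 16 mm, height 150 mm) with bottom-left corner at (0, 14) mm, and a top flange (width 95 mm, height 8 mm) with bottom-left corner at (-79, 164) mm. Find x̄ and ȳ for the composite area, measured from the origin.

x̄ = 10.93 mm, ȳ = 84.09 mm

bottom flange: A = 70 × 14 = 980.00, centroid at (51.00, 7.00).
web: A = 16 × 150 = 2400.00, centroid at (8.00, 89.00).
top flange: A = 95 × 8 = 760.00, centroid at (-31.50, 168.00).
ΣA = 4140.00 mm², ΣAx̄ = 45240.00 mm³, ΣAȳ = 348140.00 mm³.
x̄ = 45240.00/4140.00 = 10.93 mm; ȳ = 348140.00/4140.00 = 84.09 mm.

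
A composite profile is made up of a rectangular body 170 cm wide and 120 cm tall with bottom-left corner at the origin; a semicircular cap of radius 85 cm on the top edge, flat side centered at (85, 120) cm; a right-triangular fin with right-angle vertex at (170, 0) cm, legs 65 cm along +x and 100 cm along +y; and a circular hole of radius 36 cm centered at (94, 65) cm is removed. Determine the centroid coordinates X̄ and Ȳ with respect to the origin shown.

X̄ = 95.02 cm, Ȳ = 91.79 cm

rectangular body: A = 170 × 120 = 20400.00, centroid at (85.00, 60.00).
semicircular top: A = ½π·85² = 11349.00, centroid at (85.00, 156.08).
triangular fin: A = ½·65·100 = 3250.00, centroid at (191.67, 33.33).
hole: A = −π·36² = -4071.50, centroid at (94.00, 65.00).
ΣA = 30927.50 cm²
ΣAX̄ = (20400.00)(85.00) + (11349.00)(85.00) + (3250.00)(191.67) + (-4071.50)(94.00) = 2938860.58 cm³
ΣAȲ = (20400.00)(60.00) + (11349.00)(156.08) + (3250.00)(33.33) + (-4071.50)(65.00) = 2838982.65 cm³
X̄ = 2938860.58 / 30927.50 = 95.02 cm
Ȳ = 2838982.65 / 30927.50 = 91.79 cm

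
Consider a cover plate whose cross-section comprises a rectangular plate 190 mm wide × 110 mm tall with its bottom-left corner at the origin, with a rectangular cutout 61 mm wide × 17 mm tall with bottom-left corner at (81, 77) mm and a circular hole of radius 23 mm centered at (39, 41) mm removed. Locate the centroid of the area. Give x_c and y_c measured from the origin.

x_c = 99.17 mm, y_c = 54.54 mm

plate: A = 190 × 110 = 20900.00, centroid at (95.00, 55.00).
hole 1: A = −(61 × 17) = -1037.00, centroid at (111.50, 85.50).
hole 2: A = −π·23² = -1661.90, centroid at (39.00, 41.00).
ΣA = 18201.10 mm²
ΣAx_c = (20900.00)(95.00) + (-1037.00)(111.50) + (-1661.90)(39.00) = 1805060.30 mm³
ΣAy_c = (20900.00)(55.00) + (-1037.00)(85.50) + (-1661.90)(41.00) = 992698.50 mm³
x_c = 1805060.30 / 18201.10 = 99.17 mm
y_c = 992698.50 / 18201.10 = 54.54 mm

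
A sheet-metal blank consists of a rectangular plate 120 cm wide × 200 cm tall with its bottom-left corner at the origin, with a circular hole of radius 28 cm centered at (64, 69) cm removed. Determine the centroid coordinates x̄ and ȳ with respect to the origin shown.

plate: A = 120 × 200 = 24000.00, centroid at (60.00, 100.00).
hole: A = −π·28² = -2463.01, centroid at (64.00, 69.00).
ΣA = 21536.99 cm², ΣAx̄ = 1282367.45 cm³, ΣAȳ = 2230052.40 cm³.
x̄ = 1282367.45/21536.99 = 59.54 cm; ȳ = 2230052.40/21536.99 = 103.55 cm.

x̄ = 59.54 cm, ȳ = 103.55 cm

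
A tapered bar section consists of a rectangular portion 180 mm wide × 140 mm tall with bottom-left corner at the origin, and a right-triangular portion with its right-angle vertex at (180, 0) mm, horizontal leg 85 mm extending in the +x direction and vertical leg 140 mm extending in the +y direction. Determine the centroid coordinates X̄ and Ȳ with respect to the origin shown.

X̄ = 112.60 mm, Ȳ = 65.54 mm

rectangular portion: A = 180 × 140 = 25200.00, centroid at (90.00, 70.00).
triangular portion: A = ½·85·140 = 5950.00, centroid at (208.33, 46.67).
ΣA = 31150.00 mm²
ΣAX̄ = (25200.00)(90.00) + (5950.00)(208.33) = 3507583.33 mm³
ΣAȲ = (25200.00)(70.00) + (5950.00)(46.67) = 2041666.67 mm³
X̄ = 3507583.33 / 31150.00 = 112.60 mm
Ȳ = 2041666.67 / 31150.00 = 65.54 mm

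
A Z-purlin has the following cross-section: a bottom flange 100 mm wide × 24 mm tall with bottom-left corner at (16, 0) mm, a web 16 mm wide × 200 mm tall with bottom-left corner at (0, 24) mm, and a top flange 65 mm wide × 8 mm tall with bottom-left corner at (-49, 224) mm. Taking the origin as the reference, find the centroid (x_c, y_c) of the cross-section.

x_c = 28.66 mm, y_c = 88.92 mm

Part | A | x̄ᵢ | ȳᵢ | A·x̄ᵢ | A·ȳᵢ
bottom flange | 2400.00 | 66.00 | 12.00 | 158400.00 | 28800.00
web | 3200.00 | 8.00 | 124.00 | 25600.00 | 396800.00
top flange | 520.00 | -16.50 | 228.00 | -8580.00 | 118560.00
Σ | 6120.00 |  |  | 175420.00 | 544160.00
x_c = 175420.00 / 6120.00 = 28.66 mm
y_c = 544160.00 / 6120.00 = 88.92 mm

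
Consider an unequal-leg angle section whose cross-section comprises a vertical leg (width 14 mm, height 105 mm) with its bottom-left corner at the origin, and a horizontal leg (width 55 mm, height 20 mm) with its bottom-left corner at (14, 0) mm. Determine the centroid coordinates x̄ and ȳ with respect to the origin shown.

vertical leg: A = 14 × 105 = 1470.00, centroid at (7.00, 52.50).
horizontal leg: A = 55 × 20 = 1100.00, centroid at (41.50, 10.00).
ΣA = 2570.00 mm², ΣAx̄ = 55940.00 mm³, ΣAȳ = 88175.00 mm³.
x̄ = 55940.00/2570.00 = 21.77 mm; ȳ = 88175.00/2570.00 = 34.31 mm.

x̄ = 21.77 mm, ȳ = 34.31 mm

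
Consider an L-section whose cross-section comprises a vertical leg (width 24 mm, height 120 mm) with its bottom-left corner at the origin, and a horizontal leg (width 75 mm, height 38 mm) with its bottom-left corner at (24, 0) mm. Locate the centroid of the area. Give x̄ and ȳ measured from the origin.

x̄ = 36.62 mm, ȳ = 39.61 mm

vertical leg: A = 24 × 120 = 2880.00, centroid at (12.00, 60.00).
horizontal leg: A = 75 × 38 = 2850.00, centroid at (61.50, 19.00).
ΣA = 5730.00 mm²
ΣAx̄ = (2880.00)(12.00) + (2850.00)(61.50) = 209835.00 mm³
ΣAȳ = (2880.00)(60.00) + (2850.00)(19.00) = 226950.00 mm³
x̄ = 209835.00 / 5730.00 = 36.62 mm
ȳ = 226950.00 / 5730.00 = 39.61 mm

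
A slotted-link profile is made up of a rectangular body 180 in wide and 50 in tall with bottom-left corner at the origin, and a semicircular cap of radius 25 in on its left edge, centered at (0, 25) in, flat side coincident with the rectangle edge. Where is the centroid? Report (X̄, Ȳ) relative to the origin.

X̄ = 80.10 in, Ȳ = 25.00 in

rectangular body: A = 180 × 50 = 9000.00, centroid at (90.00, 25.00).
semicircular end: A = ½π·25² = 981.75, centroid at (-10.61, 25.00).
ΣA = 9981.75 in², ΣAX̄ = 799583.33 in³, ΣAȲ = 249543.69 in³.
X̄ = 799583.33/9981.75 = 80.10 in; Ȳ = 249543.69/9981.75 = 25.00 in.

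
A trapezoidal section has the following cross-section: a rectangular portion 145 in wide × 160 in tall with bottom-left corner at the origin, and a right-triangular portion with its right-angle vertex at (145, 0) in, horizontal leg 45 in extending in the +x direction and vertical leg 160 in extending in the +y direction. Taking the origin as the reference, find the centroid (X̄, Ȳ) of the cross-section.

rectangular portion: A = 145 × 160 = 23200.00, centroid at (72.50, 80.00).
triangular portion: A = ½·45·160 = 3600.00, centroid at (160.00, 53.33).
ΣA = 26800.00 in², ΣAX̄ = 2258000.00 in³, ΣAȲ = 2048000.00 in³.
X̄ = 2258000.00/26800.00 = 84.25 in; Ȳ = 2048000.00/26800.00 = 76.42 in.

X̄ = 84.25 in, Ȳ = 76.42 in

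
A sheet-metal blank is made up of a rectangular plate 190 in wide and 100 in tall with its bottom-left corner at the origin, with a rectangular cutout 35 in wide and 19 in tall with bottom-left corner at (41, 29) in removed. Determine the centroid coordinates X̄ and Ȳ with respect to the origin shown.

X̄ = 96.32 in, Ȳ = 50.42 in

plate: A = 190 × 100 = 19000.00, centroid at (95.00, 50.00).
hole: A = −(35 × 19) = -665.00, centroid at (58.50, 38.50).
ΣA = 18335.00 in², ΣAX̄ = 1766097.50 in³, ΣAȲ = 924397.50 in³.
X̄ = 1766097.50/18335.00 = 96.32 in; Ȳ = 924397.50/18335.00 = 50.42 in.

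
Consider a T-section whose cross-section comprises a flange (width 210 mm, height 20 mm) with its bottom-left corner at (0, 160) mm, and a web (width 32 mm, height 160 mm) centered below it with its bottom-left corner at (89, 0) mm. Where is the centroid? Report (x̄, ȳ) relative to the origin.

x̄ = 105.00 mm, ȳ = 120.56 mm

web: A = 32 × 160 = 5120.00, centroid at (105.00, 80.00).
flange: A = 210 × 20 = 4200.00, centroid at (105.00, 170.00).
ΣA = 9320.00 mm², ΣAx̄ = 978600.00 mm³, ΣAȳ = 1123600.00 mm³.
x̄ = 978600.00/9320.00 = 105.00 mm; ȳ = 1123600.00/9320.00 = 120.56 mm.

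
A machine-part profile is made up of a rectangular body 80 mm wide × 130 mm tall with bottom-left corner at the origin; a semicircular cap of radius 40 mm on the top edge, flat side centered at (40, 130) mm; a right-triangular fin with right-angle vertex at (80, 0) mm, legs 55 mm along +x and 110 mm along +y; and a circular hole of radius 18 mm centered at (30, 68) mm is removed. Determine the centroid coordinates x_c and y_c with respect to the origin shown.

Part | A | x̄ᵢ | ȳᵢ | A·x̄ᵢ | A·ȳᵢ
rectangular body | 10400.00 | 40.00 | 65.00 | 416000.00 | 676000.00
semicircular top | 2513.27 | 40.00 | 146.98 | 100530.96 | 369392.30
triangular fin | 3025.00 | 98.33 | 36.67 | 297458.33 | 110916.67
hole | -1017.88 | 30.00 | 68.00 | -30536.28 | -69215.57
Σ | 14920.40 |  |  | 783453.02 | 1087093.40
x_c = 783453.02 / 14920.40 = 52.51 mm
y_c = 1087093.40 / 14920.40 = 72.86 mm

x_c = 52.51 mm, y_c = 72.86 mm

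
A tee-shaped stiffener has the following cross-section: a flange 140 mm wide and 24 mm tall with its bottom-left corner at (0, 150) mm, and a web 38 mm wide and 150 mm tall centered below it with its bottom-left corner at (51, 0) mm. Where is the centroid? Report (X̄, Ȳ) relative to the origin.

web: A = 38 × 150 = 5700.00, centroid at (70.00, 75.00).
flange: A = 140 × 24 = 3360.00, centroid at (70.00, 162.00).
ΣA = 9060.00 mm²
ΣAX̄ = (5700.00)(70.00) + (3360.00)(70.00) = 634200.00 mm³
ΣAȲ = (5700.00)(75.00) + (3360.00)(162.00) = 971820.00 mm³
X̄ = 634200.00 / 9060.00 = 70.00 mm
Ȳ = 971820.00 / 9060.00 = 107.26 mm

X̄ = 70.00 mm, Ȳ = 107.26 mm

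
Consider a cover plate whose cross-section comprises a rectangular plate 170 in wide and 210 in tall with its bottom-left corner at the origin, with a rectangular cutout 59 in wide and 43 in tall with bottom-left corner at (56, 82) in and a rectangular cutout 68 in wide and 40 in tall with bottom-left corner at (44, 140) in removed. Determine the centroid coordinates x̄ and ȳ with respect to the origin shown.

Part | A | x̄ᵢ | ȳᵢ | A·x̄ᵢ | A·ȳᵢ
plate | 35700.00 | 85.00 | 105.00 | 3034500.00 | 3748500.00
hole 1 | -2537.00 | 85.50 | 103.50 | -216913.50 | -262579.50
hole 2 | -2720.00 | 78.00 | 160.00 | -212160.00 | -435200.00
Σ | 30443.00 |  |  | 2605426.50 | 3050720.50
x̄ = 2605426.50 / 30443.00 = 85.58 in
ȳ = 3050720.50 / 30443.00 = 100.21 in

x̄ = 85.58 in, ȳ = 100.21 in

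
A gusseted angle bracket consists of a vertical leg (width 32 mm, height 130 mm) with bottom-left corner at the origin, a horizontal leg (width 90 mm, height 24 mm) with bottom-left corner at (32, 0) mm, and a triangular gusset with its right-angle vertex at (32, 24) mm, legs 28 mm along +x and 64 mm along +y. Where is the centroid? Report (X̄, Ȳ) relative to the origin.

X̄ = 37.41 mm, Ȳ = 46.69 mm

vertical leg: A = 32 × 130 = 4160.00, centroid at (16.00, 65.00).
horizontal leg: A = 90 × 24 = 2160.00, centroid at (77.00, 12.00).
gusset: A = ½·28·64 = 896.00, centroid at (41.33, 45.33).
ΣA = 7216.00 mm², ΣAX̄ = 269914.67 mm³, ΣAȲ = 336938.67 mm³.
X̄ = 269914.67/7216.00 = 37.41 mm; Ȳ = 336938.67/7216.00 = 46.69 mm.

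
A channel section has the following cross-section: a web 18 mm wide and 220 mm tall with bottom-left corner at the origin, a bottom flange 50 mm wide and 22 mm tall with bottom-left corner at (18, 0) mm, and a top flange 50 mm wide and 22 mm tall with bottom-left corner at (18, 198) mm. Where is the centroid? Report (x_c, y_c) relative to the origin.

x_c = 21.14 mm, y_c = 110.00 mm

web: A = 18 × 220 = 3960.00, centroid at (9.00, 110.00).
bottom flange: A = 50 × 22 = 1100.00, centroid at (43.00, 11.00).
top flange: A = 50 × 22 = 1100.00, centroid at (43.00, 209.00).
ΣA = 6160.00 mm²
ΣAx_c = (3960.00)(9.00) + (1100.00)(43.00) + (1100.00)(43.00) = 130240.00 mm³
ΣAy_c = (3960.00)(110.00) + (1100.00)(11.00) + (1100.00)(209.00) = 677600.00 mm³
x_c = 130240.00 / 6160.00 = 21.14 mm
y_c = 677600.00 / 6160.00 = 110.00 mm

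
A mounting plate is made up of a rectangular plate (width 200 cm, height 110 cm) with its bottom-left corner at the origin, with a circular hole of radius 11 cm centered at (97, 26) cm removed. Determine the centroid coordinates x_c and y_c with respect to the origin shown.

Part | A | x̄ᵢ | ȳᵢ | A·x̄ᵢ | A·ȳᵢ
plate | 22000.00 | 100.00 | 55.00 | 2200000.00 | 1210000.00
hole | -380.13 | 97.00 | 26.00 | -36872.87 | -9883.45
Σ | 21619.87 |  |  | 2163127.13 | 1200116.55
x_c = 2163127.13 / 21619.87 = 100.05 cm
y_c = 1200116.55 / 21619.87 = 55.51 cm

x_c = 100.05 cm, y_c = 55.51 cm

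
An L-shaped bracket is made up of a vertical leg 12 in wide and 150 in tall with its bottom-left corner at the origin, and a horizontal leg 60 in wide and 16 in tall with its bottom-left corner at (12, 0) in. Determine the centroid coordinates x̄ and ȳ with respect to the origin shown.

x̄ = 18.52 in, ȳ = 51.70 in

Part | A | x̄ᵢ | ȳᵢ | A·x̄ᵢ | A·ȳᵢ
vertical leg | 1800.00 | 6.00 | 75.00 | 10800.00 | 135000.00
horizontal leg | 960.00 | 42.00 | 8.00 | 40320.00 | 7680.00
Σ | 2760.00 |  |  | 51120.00 | 142680.00
x̄ = 51120.00 / 2760.00 = 18.52 in
ȳ = 142680.00 / 2760.00 = 51.70 in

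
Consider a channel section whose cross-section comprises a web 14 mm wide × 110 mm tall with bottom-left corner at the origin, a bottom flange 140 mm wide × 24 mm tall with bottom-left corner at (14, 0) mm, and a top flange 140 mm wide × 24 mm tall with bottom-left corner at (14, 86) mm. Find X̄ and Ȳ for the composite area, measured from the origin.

X̄ = 69.64 mm, Ȳ = 55.00 mm

web: A = 14 × 110 = 1540.00, centroid at (7.00, 55.00).
bottom flange: A = 140 × 24 = 3360.00, centroid at (84.00, 12.00).
top flange: A = 140 × 24 = 3360.00, centroid at (84.00, 98.00).
ΣA = 8260.00 mm²
ΣAX̄ = (1540.00)(7.00) + (3360.00)(84.00) + (3360.00)(84.00) = 575260.00 mm³
ΣAȲ = (1540.00)(55.00) + (3360.00)(12.00) + (3360.00)(98.00) = 454300.00 mm³
X̄ = 575260.00 / 8260.00 = 69.64 mm
Ȳ = 454300.00 / 8260.00 = 55.00 mm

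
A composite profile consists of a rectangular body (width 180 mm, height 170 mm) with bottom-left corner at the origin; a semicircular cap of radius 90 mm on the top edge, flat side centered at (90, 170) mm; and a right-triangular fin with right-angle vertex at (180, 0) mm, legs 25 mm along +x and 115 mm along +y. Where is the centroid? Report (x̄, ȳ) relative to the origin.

Part | A | x̄ᵢ | ȳᵢ | A·x̄ᵢ | A·ȳᵢ
rectangular body | 30600.00 | 90.00 | 85.00 | 2754000.00 | 2601000.00
semicircular top | 12723.45 | 90.00 | 208.20 | 1145110.52 | 2648986.54
triangular fin | 1437.50 | 188.33 | 38.33 | 270729.17 | 55104.17
Σ | 44760.95 |  |  | 4169839.69 | 5305090.71
x̄ = 4169839.69 / 44760.95 = 93.16 mm
ȳ = 5305090.71 / 44760.95 = 118.52 mm

x̄ = 93.16 mm, ȳ = 118.52 mm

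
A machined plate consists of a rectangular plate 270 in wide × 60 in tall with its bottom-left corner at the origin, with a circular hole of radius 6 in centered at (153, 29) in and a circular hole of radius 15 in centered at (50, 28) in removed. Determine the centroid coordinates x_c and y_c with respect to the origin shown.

plate: A = 270 × 60 = 16200.00, centroid at (135.00, 30.00).
hole 1: A = −π·6² = -113.10, centroid at (153.00, 29.00).
hole 2: A = −π·15² = -706.86, centroid at (50.00, 28.00).
ΣA = 15380.04 in², ΣAx_c = 2134353.19 in³, ΣAy_c = 462928.14 in³.
x_c = 2134353.19/15380.04 = 138.77 in; y_c = 462928.14/15380.04 = 30.10 in.

x_c = 138.77 in, y_c = 30.10 in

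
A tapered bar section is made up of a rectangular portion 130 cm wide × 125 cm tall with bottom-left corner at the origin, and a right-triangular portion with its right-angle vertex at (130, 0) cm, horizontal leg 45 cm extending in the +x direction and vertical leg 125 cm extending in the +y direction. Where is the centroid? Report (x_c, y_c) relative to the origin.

Part | A | x̄ᵢ | ȳᵢ | A·x̄ᵢ | A·ȳᵢ
rectangular portion | 16250.00 | 65.00 | 62.50 | 1056250.00 | 1015625.00
triangular portion | 2812.50 | 145.00 | 41.67 | 407812.50 | 117187.50
Σ | 19062.50 |  |  | 1464062.50 | 1132812.50
x_c = 1464062.50 / 19062.50 = 76.80 cm
y_c = 1132812.50 / 19062.50 = 59.43 cm

x_c = 76.80 cm, y_c = 59.43 cm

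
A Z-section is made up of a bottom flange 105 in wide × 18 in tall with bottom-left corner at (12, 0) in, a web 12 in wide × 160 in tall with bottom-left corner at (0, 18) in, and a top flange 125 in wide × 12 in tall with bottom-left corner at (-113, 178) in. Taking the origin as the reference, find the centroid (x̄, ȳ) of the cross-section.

bottom flange: A = 105 × 18 = 1890.00, centroid at (64.50, 9.00).
web: A = 12 × 160 = 1920.00, centroid at (6.00, 98.00).
top flange: A = 125 × 12 = 1500.00, centroid at (-50.50, 184.00).
ΣA = 5310.00 in²
ΣAx̄ = (1890.00)(64.50) + (1920.00)(6.00) + (1500.00)(-50.50) = 57675.00 in³
ΣAȳ = (1890.00)(9.00) + (1920.00)(98.00) + (1500.00)(184.00) = 481170.00 in³
x̄ = 57675.00 / 5310.00 = 10.86 in
ȳ = 481170.00 / 5310.00 = 90.62 in

x̄ = 10.86 in, ȳ = 90.62 in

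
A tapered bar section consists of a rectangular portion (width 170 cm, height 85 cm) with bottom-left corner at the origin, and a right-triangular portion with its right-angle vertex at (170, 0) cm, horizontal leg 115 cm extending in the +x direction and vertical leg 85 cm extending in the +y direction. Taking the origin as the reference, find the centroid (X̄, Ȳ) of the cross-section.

Part | A | x̄ᵢ | ȳᵢ | A·x̄ᵢ | A·ȳᵢ
rectangular portion | 14450.00 | 85.00 | 42.50 | 1228250.00 | 614125.00
triangular portion | 4887.50 | 208.33 | 28.33 | 1018229.17 | 138479.17
Σ | 19337.50 |  |  | 2246479.17 | 752604.17
X̄ = 2246479.17 / 19337.50 = 116.17 cm
Ȳ = 752604.17 / 19337.50 = 38.92 cm

X̄ = 116.17 cm, Ȳ = 38.92 cm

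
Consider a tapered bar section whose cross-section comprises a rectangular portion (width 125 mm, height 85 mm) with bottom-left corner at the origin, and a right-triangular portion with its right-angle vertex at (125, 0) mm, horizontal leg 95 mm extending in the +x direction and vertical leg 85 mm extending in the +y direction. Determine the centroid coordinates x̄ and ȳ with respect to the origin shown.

rectangular portion: A = 125 × 85 = 10625.00, centroid at (62.50, 42.50).
triangular portion: A = ½·95·85 = 4037.50, centroid at (156.67, 28.33).
ΣA = 14662.50 mm²
ΣAx̄ = (10625.00)(62.50) + (4037.50)(156.67) = 1296604.17 mm³
ΣAȳ = (10625.00)(42.50) + (4037.50)(28.33) = 565958.33 mm³
x̄ = 1296604.17 / 14662.50 = 88.43 mm
ȳ = 565958.33 / 14662.50 = 38.60 mm

x̄ = 88.43 mm, ȳ = 38.60 mm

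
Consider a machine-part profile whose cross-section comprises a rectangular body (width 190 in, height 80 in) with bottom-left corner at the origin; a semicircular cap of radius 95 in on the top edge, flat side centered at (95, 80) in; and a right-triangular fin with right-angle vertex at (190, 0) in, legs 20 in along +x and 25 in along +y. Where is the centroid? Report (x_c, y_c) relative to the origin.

x_c = 95.86 in, y_c = 78.17 in

rectangular body: A = 190 × 80 = 15200.00, centroid at (95.00, 40.00).
semicircular top: A = ½π·95² = 14176.44, centroid at (95.00, 120.32).
triangular fin: A = ½·20·25 = 250.00, centroid at (196.67, 8.33).
ΣA = 29626.44 in², ΣAx_c = 2839928.17 in³, ΣAy_c = 2315781.61 in³.
x_c = 2839928.17/29626.44 = 95.86 in; y_c = 2315781.61/29626.44 = 78.17 in.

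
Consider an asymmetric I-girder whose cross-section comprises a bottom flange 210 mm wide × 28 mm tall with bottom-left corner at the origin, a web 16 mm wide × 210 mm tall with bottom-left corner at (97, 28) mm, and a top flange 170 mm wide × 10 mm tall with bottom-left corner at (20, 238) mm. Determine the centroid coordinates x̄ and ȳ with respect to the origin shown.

x̄ = 105.00 mm, ȳ = 86.13 mm

Part | A | x̄ᵢ | ȳᵢ | A·x̄ᵢ | A·ȳᵢ
bottom flange | 5880.00 | 105.00 | 14.00 | 617400.00 | 82320.00
web | 3360.00 | 105.00 | 133.00 | 352800.00 | 446880.00
top flange | 1700.00 | 105.00 | 243.00 | 178500.00 | 413100.00
Σ | 10940.00 |  |  | 1148700.00 | 942300.00
x̄ = 1148700.00 / 10940.00 = 105.00 mm
ȳ = 942300.00 / 10940.00 = 86.13 mm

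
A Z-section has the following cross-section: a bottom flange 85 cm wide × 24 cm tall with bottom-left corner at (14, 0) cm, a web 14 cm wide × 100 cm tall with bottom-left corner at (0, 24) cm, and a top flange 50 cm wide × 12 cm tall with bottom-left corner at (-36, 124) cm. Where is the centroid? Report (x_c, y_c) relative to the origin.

x_c = 29.32 cm, y_c = 51.01 cm

bottom flange: A = 85 × 24 = 2040.00, centroid at (56.50, 12.00).
web: A = 14 × 100 = 1400.00, centroid at (7.00, 74.00).
top flange: A = 50 × 12 = 600.00, centroid at (-11.00, 130.00).
ΣA = 4040.00 cm²
ΣAx_c = (2040.00)(56.50) + (1400.00)(7.00) + (600.00)(-11.00) = 118460.00 cm³
ΣAy_c = (2040.00)(12.00) + (1400.00)(74.00) + (600.00)(130.00) = 206080.00 cm³
x_c = 118460.00 / 4040.00 = 29.32 cm
y_c = 206080.00 / 4040.00 = 51.01 cm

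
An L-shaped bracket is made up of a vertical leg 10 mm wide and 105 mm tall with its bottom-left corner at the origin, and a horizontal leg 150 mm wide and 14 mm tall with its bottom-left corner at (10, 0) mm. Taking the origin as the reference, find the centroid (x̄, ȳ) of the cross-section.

vertical leg: A = 10 × 105 = 1050.00, centroid at (5.00, 52.50).
horizontal leg: A = 150 × 14 = 2100.00, centroid at (85.00, 7.00).
ΣA = 3150.00 mm²
ΣAx̄ = (1050.00)(5.00) + (2100.00)(85.00) = 183750.00 mm³
ΣAȳ = (1050.00)(52.50) + (2100.00)(7.00) = 69825.00 mm³
x̄ = 183750.00 / 3150.00 = 58.33 mm
ȳ = 69825.00 / 3150.00 = 22.17 mm

x̄ = 58.33 mm, ȳ = 22.17 mm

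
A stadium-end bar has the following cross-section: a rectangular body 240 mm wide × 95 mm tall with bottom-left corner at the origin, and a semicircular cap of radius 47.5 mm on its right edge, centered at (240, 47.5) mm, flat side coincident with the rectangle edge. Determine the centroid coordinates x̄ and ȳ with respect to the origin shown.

x̄ = 138.86 mm, ȳ = 47.50 mm

rectangular body: A = 240 × 95 = 22800.00, centroid at (120.00, 47.50).
semicircular end: A = ½π·47.5² = 3544.11, centroid at (260.16, 47.50).
ΣA = 26344.11 mm²
ΣAx̄ = (22800.00)(120.00) + (3544.11)(260.16) = 3658034.13 mm³
ΣAȳ = (22800.00)(47.50) + (3544.11)(47.50) = 1251345.19 mm³
x̄ = 3658034.13 / 26344.11 = 138.86 mm
ȳ = 1251345.19 / 26344.11 = 47.50 mm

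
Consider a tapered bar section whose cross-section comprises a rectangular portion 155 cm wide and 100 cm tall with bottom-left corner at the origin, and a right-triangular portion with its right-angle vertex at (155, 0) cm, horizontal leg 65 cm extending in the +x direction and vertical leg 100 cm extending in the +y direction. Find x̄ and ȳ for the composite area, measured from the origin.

x̄ = 94.69 cm, ȳ = 47.11 cm

rectangular portion: A = 155 × 100 = 15500.00, centroid at (77.50, 50.00).
triangular portion: A = ½·65·100 = 3250.00, centroid at (176.67, 33.33).
ΣA = 18750.00 cm²
ΣAx̄ = (15500.00)(77.50) + (3250.00)(176.67) = 1775416.67 cm³
ΣAȳ = (15500.00)(50.00) + (3250.00)(33.33) = 883333.33 cm³
x̄ = 1775416.67 / 18750.00 = 94.69 cm
ȳ = 883333.33 / 18750.00 = 47.11 cm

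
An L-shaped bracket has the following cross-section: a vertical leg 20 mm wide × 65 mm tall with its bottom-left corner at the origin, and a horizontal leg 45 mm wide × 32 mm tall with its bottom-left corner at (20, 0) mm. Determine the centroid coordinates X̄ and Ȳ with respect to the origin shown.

Part | A | x̄ᵢ | ȳᵢ | A·x̄ᵢ | A·ȳᵢ
vertical leg | 1300.00 | 10.00 | 32.50 | 13000.00 | 42250.00
horizontal leg | 1440.00 | 42.50 | 16.00 | 61200.00 | 23040.00
Σ | 2740.00 |  |  | 74200.00 | 65290.00
X̄ = 74200.00 / 2740.00 = 27.08 mm
Ȳ = 65290.00 / 2740.00 = 23.83 mm

X̄ = 27.08 mm, Ȳ = 23.83 mm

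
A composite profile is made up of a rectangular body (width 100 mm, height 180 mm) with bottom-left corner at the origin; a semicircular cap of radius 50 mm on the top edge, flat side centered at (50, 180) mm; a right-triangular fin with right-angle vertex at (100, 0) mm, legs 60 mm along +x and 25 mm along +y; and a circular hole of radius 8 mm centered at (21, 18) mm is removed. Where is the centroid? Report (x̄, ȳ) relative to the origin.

Part | A | x̄ᵢ | ȳᵢ | A·x̄ᵢ | A·ȳᵢ
rectangular body | 18000.00 | 50.00 | 90.00 | 900000.00 | 1620000.00
semicircular top | 3926.99 | 50.00 | 201.22 | 196349.54 | 790191.68
triangular fin | 750.00 | 120.00 | 8.33 | 90000.00 | 6250.00
hole | -201.06 | 21.00 | 18.00 | -4222.30 | -3619.11
Σ | 22475.93 |  |  | 1182127.24 | 2412822.57
x̄ = 1182127.24 / 22475.93 = 52.60 mm
ȳ = 2412822.57 / 22475.93 = 107.35 mm

x̄ = 52.60 mm, ȳ = 107.35 mm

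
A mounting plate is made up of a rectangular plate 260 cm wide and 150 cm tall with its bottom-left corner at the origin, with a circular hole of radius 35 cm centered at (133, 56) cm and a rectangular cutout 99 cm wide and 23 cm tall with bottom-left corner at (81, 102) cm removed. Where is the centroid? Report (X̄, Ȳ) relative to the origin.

plate: A = 260 × 150 = 39000.00, centroid at (130.00, 75.00).
hole 1: A = −π·35² = -3848.45, centroid at (133.00, 56.00).
hole 2: A = −(99 × 23) = -2277.00, centroid at (130.50, 113.50).
ΣA = 32874.55 cm², ΣAX̄ = 4261007.52 cm³, ΣAȲ = 2451047.24 cm³.
X̄ = 4261007.52/32874.55 = 129.61 cm; Ȳ = 2451047.24/32874.55 = 74.56 cm.

X̄ = 129.61 cm, Ȳ = 74.56 cm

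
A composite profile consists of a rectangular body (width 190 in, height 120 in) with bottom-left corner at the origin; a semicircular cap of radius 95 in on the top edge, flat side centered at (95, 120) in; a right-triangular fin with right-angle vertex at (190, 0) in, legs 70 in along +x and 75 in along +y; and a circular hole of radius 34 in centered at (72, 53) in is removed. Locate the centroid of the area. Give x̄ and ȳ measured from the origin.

rectangular body: A = 190 × 120 = 22800.00, centroid at (95.00, 60.00).
semicircular top: A = ½π·95² = 14176.44, centroid at (95.00, 160.32).
triangular fin: A = ½·70·75 = 2625.00, centroid at (213.33, 25.00).
hole: A = −π·34² = -3631.68, centroid at (72.00, 53.00).
ΣA = 35969.76 in², ΣAx̄ = 3811280.46 in³, ΣAȳ = 3513901.66 in³.
x̄ = 3811280.46/35969.76 = 105.96 in; ȳ = 3513901.66/35969.76 = 97.69 in.

x̄ = 105.96 in, ȳ = 97.69 in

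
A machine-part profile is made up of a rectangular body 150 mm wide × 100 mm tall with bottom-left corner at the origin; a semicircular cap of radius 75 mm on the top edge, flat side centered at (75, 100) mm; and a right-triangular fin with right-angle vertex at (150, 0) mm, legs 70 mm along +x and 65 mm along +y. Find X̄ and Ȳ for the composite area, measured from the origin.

rectangular body: A = 150 × 100 = 15000.00, centroid at (75.00, 50.00).
semicircular top: A = ½π·75² = 8835.73, centroid at (75.00, 131.83).
triangular fin: A = ½·70·65 = 2275.00, centroid at (173.33, 21.67).
ΣA = 26110.73 mm²
ΣAX̄ = (15000.00)(75.00) + (8835.73)(75.00) + (2275.00)(173.33) = 2182013.03 mm³
ΣAȲ = (15000.00)(50.00) + (8835.73)(131.83) + (2275.00)(21.67) = 1964114.60 mm³
X̄ = 2182013.03 / 26110.73 = 83.57 mm
Ȳ = 1964114.60 / 26110.73 = 75.22 mm

X̄ = 83.57 mm, Ȳ = 75.22 mm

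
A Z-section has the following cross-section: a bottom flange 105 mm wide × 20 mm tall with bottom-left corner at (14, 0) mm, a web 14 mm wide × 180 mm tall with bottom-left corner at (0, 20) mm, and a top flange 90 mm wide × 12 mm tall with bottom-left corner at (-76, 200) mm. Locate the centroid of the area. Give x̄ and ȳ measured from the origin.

x̄ = 21.72 mm, ȳ = 91.35 mm

Part | A | x̄ᵢ | ȳᵢ | A·x̄ᵢ | A·ȳᵢ
bottom flange | 2100.00 | 66.50 | 10.00 | 139650.00 | 21000.00
web | 2520.00 | 7.00 | 110.00 | 17640.00 | 277200.00
top flange | 1080.00 | -31.00 | 206.00 | -33480.00 | 222480.00
Σ | 5700.00 |  |  | 123810.00 | 520680.00
x̄ = 123810.00 / 5700.00 = 21.72 mm
ȳ = 520680.00 / 5700.00 = 91.35 mm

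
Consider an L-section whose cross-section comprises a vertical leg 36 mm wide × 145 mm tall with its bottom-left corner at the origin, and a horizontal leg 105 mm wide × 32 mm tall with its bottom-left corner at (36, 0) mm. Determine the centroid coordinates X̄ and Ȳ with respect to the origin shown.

vertical leg: A = 36 × 145 = 5220.00, centroid at (18.00, 72.50).
horizontal leg: A = 105 × 32 = 3360.00, centroid at (88.50, 16.00).
ΣA = 8580.00 mm², ΣAX̄ = 391320.00 mm³, ΣAȲ = 432210.00 mm³.
X̄ = 391320.00/8580.00 = 45.61 mm; Ȳ = 432210.00/8580.00 = 50.37 mm.

X̄ = 45.61 mm, Ȳ = 50.37 mm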